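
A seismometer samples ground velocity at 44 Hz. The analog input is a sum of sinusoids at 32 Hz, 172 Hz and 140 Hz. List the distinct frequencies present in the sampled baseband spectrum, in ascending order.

fs/2 = 22 Hz.
32 Hz > fs/2 = 22 Hz, folds to fs − 32 Hz = 12 Hz.
172 Hz mod fs = 40 Hz.
40 Hz > fs/2 = 22 Hz, folds to fs − 40 Hz = 4 Hz.
140 Hz mod fs = 8 Hz.
8 Hz ≤ fs/2 = 22 Hz, appears at 8 Hz.
Distinct values: {4 Hz, 8 Hz, 12 Hz}.

4 Hz, 8 Hz, 12 Hz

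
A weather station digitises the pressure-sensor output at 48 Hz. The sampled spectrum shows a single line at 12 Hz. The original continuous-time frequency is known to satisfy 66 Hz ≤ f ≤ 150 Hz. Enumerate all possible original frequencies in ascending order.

Frequencies that alias to 12 Hz are k·fs ± 12 Hz for integer k ≥ 0.
k=0: 12 Hz.
k=1: 36 Hz, 60 Hz.
k=2: 84 Hz, 108 Hz.
k=3: 132 Hz, 156 Hz.
k=4: 180 Hz, 204 Hz.
Within [66 Hz, 150 Hz]: 84 Hz, 108 Hz, 132 Hz.

84 Hz, 108 Hz, 132 Hz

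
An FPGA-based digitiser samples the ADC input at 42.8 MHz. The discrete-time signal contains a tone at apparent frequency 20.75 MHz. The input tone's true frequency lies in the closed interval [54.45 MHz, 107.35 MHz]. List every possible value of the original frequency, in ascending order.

Frequencies that alias to 20.75 MHz are k·fs ± 20.75 MHz for integer k ≥ 0.
k=0: 20.75 MHz.
k=1: 22.05 MHz, 63.55 MHz.
k=2: 64.85 MHz, 106.35 MHz.
k=3: 107.65 MHz, 149.15 MHz.
Within [54.45 MHz, 107.35 MHz]: 63.55 MHz, 64.85 MHz, 106.35 MHz.

63.55 MHz, 64.85 MHz, 106.35 MHz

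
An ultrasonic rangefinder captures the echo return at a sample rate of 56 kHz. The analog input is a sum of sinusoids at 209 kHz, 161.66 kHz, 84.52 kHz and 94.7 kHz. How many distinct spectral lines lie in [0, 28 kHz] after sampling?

4

fs/2 = 28 kHz.
209 kHz mod fs = 41 kHz.
41 kHz > fs/2 = 28 kHz, folds to fs − 41 kHz = 15 kHz.
161.66 kHz mod fs = 49.66 kHz.
49.66 kHz > fs/2 = 28 kHz, folds to fs − 49.66 kHz = 6.34 kHz.
84.52 kHz mod fs = 28.52 kHz.
28.52 kHz > fs/2 = 28 kHz, folds to fs − 28.52 kHz = 27.48 kHz.
94.7 kHz mod fs = 38.7 kHz.
38.7 kHz > fs/2 = 28 kHz, folds to fs − 38.7 kHz = 17.3 kHz.
Distinct values: {6.34 kHz, 15 kHz, 17.3 kHz, 27.48 kHz} → 4.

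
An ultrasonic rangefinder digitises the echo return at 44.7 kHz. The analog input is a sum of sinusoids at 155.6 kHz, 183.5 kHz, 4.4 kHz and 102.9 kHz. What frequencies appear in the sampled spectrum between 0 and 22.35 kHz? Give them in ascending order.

fs/2 = 22.35 kHz.
155.6 kHz mod fs = 21.5 kHz.
21.5 kHz ≤ fs/2 = 22.35 kHz, appears at 21.5 kHz.
183.5 kHz mod fs = 4.7 kHz.
4.7 kHz ≤ fs/2 = 22.35 kHz, appears at 4.7 kHz.
4.4 kHz ≤ fs/2 = 22.35 kHz, passes unchanged.
102.9 kHz mod fs = 13.5 kHz.
13.5 kHz ≤ fs/2 = 22.35 kHz, appears at 13.5 kHz.
Distinct values: {4.4 kHz, 4.7 kHz, 13.5 kHz, 21.5 kHz}.

4.4 kHz, 4.7 kHz, 13.5 kHz, 21.5 kHz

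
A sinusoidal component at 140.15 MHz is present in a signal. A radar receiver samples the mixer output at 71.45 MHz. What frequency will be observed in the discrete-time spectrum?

140.15 MHz mod fs = 68.7 MHz.
68.7 MHz > fs/2 = 35.725 MHz, folds to fs − 68.7 MHz = 2.75 MHz.

2.75 MHz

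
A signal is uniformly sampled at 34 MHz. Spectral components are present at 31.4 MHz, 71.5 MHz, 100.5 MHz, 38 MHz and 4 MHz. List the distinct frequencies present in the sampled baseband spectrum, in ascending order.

1.5 MHz, 2.6 MHz, 3.5 MHz, 4 MHz

fs/2 = 17 MHz.
31.4 MHz > fs/2 = 17 MHz, folds to fs − 31.4 MHz = 2.6 MHz.
71.5 MHz mod fs = 3.5 MHz.
3.5 MHz ≤ fs/2 = 17 MHz, appears at 3.5 MHz.
100.5 MHz mod fs = 32.5 MHz.
32.5 MHz > fs/2 = 17 MHz, folds to fs − 32.5 MHz = 1.5 MHz.
38 MHz mod fs = 4 MHz.
4 MHz ≤ fs/2 = 17 MHz, appears at 4 MHz.
4 MHz ≤ fs/2 = 17 MHz, passes unchanged.
Distinct values: {1.5 MHz, 2.6 MHz, 3.5 MHz, 4 MHz}.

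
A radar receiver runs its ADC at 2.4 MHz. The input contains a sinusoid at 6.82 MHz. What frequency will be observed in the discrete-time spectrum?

6.82 MHz mod fs = 2.02 MHz.
2.02 MHz > fs/2 = 1.2 MHz, folds to fs − 2.02 MHz = 0.38 MHz.

0.38 MHz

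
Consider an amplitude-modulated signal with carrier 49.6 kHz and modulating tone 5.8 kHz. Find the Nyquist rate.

AM sidebands sit at fc ± fm = 43.8 kHz and 55.4 kHz.
Highest-frequency component: 55.4 kHz.
Nyquist rate = 2 × 55.4 kHz = 110.8 kHz.

110.8 kHz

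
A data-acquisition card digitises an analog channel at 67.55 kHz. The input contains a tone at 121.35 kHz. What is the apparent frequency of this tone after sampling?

121.35 kHz mod fs = 53.8 kHz.
53.8 kHz > fs/2 = 33.775 kHz, folds to fs − 53.8 kHz = 13.75 kHz.

13.75 kHz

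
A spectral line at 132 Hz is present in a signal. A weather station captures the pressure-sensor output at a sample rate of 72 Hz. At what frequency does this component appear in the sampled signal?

132 Hz mod fs = 60 Hz.
60 Hz > fs/2 = 36 Hz, folds to fs − 60 Hz = 12 Hz.

12 Hz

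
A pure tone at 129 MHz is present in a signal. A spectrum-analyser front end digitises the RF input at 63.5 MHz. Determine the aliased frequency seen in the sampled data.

2 MHz

129 MHz mod fs = 2 MHz.
2 MHz ≤ fs/2 = 31.75 MHz, appears at 2 MHz.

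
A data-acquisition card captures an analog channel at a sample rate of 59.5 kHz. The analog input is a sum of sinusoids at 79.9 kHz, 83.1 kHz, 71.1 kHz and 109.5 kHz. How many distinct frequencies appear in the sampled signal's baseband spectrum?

fs/2 = 29.75 kHz.
79.9 kHz mod fs = 20.4 kHz.
20.4 kHz ≤ fs/2 = 29.75 kHz, appears at 20.4 kHz.
83.1 kHz mod fs = 23.6 kHz.
23.6 kHz ≤ fs/2 = 29.75 kHz, appears at 23.6 kHz.
71.1 kHz mod fs = 11.6 kHz.
11.6 kHz ≤ fs/2 = 29.75 kHz, appears at 11.6 kHz.
109.5 kHz mod fs = 50 kHz.
50 kHz > fs/2 = 29.75 kHz, folds to fs − 50 kHz = 9.5 kHz.
Distinct values: {9.5 kHz, 11.6 kHz, 20.4 kHz, 23.6 kHz} → 4.

4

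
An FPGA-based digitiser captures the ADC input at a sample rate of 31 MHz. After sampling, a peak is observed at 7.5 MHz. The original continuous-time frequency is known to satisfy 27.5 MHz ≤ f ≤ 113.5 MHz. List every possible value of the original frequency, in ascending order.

Frequencies that alias to 7.5 MHz are k·fs ± 7.5 MHz for integer k ≥ 0.
k=0: 7.5 MHz.
k=1: 23.5 MHz, 38.5 MHz.
k=2: 54.5 MHz, 69.5 MHz.
k=3: 85.5 MHz, 100.5 MHz.
k=4: 116.5 MHz, 131.5 MHz.
Within [27.5 MHz, 113.5 MHz]: 38.5 MHz, 54.5 MHz, 69.5 MHz, 85.5 MHz, 100.5 MHz.

38.5 MHz, 54.5 MHz, 69.5 MHz, 85.5 MHz, 100.5 MHz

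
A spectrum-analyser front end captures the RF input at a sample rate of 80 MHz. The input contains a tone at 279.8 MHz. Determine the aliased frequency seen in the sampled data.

279.8 MHz mod fs = 39.8 MHz.
39.8 MHz ≤ fs/2 = 40 MHz, appears at 39.8 MHz.

39.8 MHz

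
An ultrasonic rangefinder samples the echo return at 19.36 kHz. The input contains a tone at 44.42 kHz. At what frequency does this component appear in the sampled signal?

44.42 kHz mod fs = 5.7 kHz.
5.7 kHz ≤ fs/2 = 9.68 kHz, appears at 5.7 kHz.

5.7 kHz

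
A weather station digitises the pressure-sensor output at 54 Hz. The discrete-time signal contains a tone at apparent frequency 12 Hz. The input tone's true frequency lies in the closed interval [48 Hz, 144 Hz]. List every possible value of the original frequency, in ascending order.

Frequencies that alias to 12 Hz are k·fs ± 12 Hz for integer k ≥ 0.
k=0: 12 Hz.
k=1: 42 Hz, 66 Hz.
k=2: 96 Hz, 120 Hz.
k=3: 150 Hz, 174 Hz.
Within [48 Hz, 144 Hz]: 66 Hz, 96 Hz, 120 Hz.

66 Hz, 96 Hz, 120 Hz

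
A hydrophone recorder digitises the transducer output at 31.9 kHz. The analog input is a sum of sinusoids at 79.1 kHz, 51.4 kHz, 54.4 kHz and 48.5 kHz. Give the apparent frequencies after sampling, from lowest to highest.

fs/2 = 15.95 kHz.
79.1 kHz mod fs = 15.3 kHz.
15.3 kHz ≤ fs/2 = 15.95 kHz, appears at 15.3 kHz.
51.4 kHz mod fs = 19.5 kHz.
19.5 kHz > fs/2 = 15.95 kHz, folds to fs − 19.5 kHz = 12.4 kHz.
54.4 kHz mod fs = 22.5 kHz.
22.5 kHz > fs/2 = 15.95 kHz, folds to fs − 22.5 kHz = 9.4 kHz.
48.5 kHz mod fs = 16.6 kHz.
16.6 kHz > fs/2 = 15.95 kHz, folds to fs − 16.6 kHz = 15.3 kHz.
Distinct values: {9.4 kHz, 12.4 kHz, 15.3 kHz}.

9.4 kHz, 12.4 kHz, 15.3 kHz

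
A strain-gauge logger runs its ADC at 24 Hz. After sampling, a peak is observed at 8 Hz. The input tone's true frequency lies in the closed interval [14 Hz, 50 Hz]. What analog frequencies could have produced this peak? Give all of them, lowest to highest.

Frequencies that alias to 8 Hz are k·fs ± 8 Hz for integer k ≥ 0.
k=0: 8 Hz.
k=1: 16 Hz, 32 Hz.
k=2: 40 Hz, 56 Hz.
k=3: 64 Hz, 80 Hz.
Within [14 Hz, 50 Hz]: 16 Hz, 32 Hz, 40 Hz.

16 Hz, 32 Hz, 40 Hz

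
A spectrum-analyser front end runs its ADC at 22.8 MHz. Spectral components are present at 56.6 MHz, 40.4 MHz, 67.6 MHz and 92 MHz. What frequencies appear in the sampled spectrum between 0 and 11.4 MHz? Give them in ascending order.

fs/2 = 11.4 MHz.
56.6 MHz mod fs = 11 MHz.
11 MHz ≤ fs/2 = 11.4 MHz, appears at 11 MHz.
40.4 MHz mod fs = 17.6 MHz.
17.6 MHz > fs/2 = 11.4 MHz, folds to fs − 17.6 MHz = 5.2 MHz.
67.6 MHz mod fs = 22 MHz.
22 MHz > fs/2 = 11.4 MHz, folds to fs − 22 MHz = 0.8 MHz.
92 MHz mod fs = 0.8 MHz.
0.8 MHz ≤ fs/2 = 11.4 MHz, appears at 0.8 MHz.
Distinct values: {0.8 MHz, 5.2 MHz, 11 MHz}.

0.8 MHz, 5.2 MHz, 11 MHz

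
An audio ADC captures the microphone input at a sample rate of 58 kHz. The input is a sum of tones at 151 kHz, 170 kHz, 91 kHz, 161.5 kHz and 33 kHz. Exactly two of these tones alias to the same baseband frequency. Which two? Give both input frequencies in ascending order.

33 kHz, 91 kHz

fs/2 = 29 kHz.
151 kHz mod fs = 35 kHz.
35 kHz > fs/2 = 29 kHz, folds to fs − 35 kHz = 23 kHz.
170 kHz mod fs = 54 kHz.
54 kHz > fs/2 = 29 kHz, folds to fs − 54 kHz = 4 kHz.
91 kHz mod fs = 33 kHz.
33 kHz > fs/2 = 29 kHz, folds to fs − 33 kHz = 25 kHz.
161.5 kHz mod fs = 45.5 kHz.
45.5 kHz > fs/2 = 29 kHz, folds to fs − 45.5 kHz = 12.5 kHz.
33 kHz > fs/2 = 29 kHz, folds to fs − 33 kHz = 25 kHz.
33 kHz and 91 kHz both map to 25 kHz.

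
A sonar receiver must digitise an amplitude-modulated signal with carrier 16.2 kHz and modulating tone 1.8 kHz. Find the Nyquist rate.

AM sidebands sit at fc ± fm = 14.4 kHz and 18 kHz.
Highest-frequency component: 18 kHz.
Nyquist rate = 2 × 18 kHz = 36 kHz.

36 kHz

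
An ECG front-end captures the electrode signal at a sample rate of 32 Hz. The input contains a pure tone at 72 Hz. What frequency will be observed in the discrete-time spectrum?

8 Hz

72 Hz mod fs = 8 Hz.
8 Hz ≤ fs/2 = 16 Hz, appears at 8 Hz.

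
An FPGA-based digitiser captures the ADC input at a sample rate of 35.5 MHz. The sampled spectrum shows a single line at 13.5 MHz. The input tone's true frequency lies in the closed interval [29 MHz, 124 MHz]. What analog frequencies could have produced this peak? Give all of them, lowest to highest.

Frequencies that alias to 13.5 MHz are k·fs ± 13.5 MHz for integer k ≥ 0.
k=0: 13.5 MHz.
k=1: 22 MHz, 49 MHz.
k=2: 57.5 MHz, 84.5 MHz.
k=3: 93 MHz, 120 MHz.
k=4: 128.5 MHz, 155.5 MHz.
Within [29 MHz, 124 MHz]: 49 MHz, 57.5 MHz, 84.5 MHz, 93 MHz, 120 MHz.

49 MHz, 57.5 MHz, 84.5 MHz, 93 MHz, 120 MHz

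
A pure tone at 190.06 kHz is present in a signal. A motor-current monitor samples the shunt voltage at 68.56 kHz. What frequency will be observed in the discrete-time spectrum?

190.06 kHz mod fs = 52.94 kHz.
52.94 kHz > fs/2 = 34.28 kHz, folds to fs − 52.94 kHz = 15.62 kHz.

15.62 kHz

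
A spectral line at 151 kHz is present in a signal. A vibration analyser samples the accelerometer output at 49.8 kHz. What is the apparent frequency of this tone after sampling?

151 kHz mod fs = 1.6 kHz.
1.6 kHz ≤ fs/2 = 24.9 kHz, appears at 1.6 kHz.

1.6 kHz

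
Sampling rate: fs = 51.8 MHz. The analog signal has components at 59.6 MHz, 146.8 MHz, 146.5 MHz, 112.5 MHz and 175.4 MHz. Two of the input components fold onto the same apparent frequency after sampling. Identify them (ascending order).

fs/2 = 25.9 MHz.
59.6 MHz mod fs = 7.8 MHz.
7.8 MHz ≤ fs/2 = 25.9 MHz, appears at 7.8 MHz.
146.8 MHz mod fs = 43.2 MHz.
43.2 MHz > fs/2 = 25.9 MHz, folds to fs − 43.2 MHz = 8.6 MHz.
146.5 MHz mod fs = 42.9 MHz.
42.9 MHz > fs/2 = 25.9 MHz, folds to fs − 42.9 MHz = 8.9 MHz.
112.5 MHz mod fs = 8.9 MHz.
8.9 MHz ≤ fs/2 = 25.9 MHz, appears at 8.9 MHz.
175.4 MHz mod fs = 20 MHz.
20 MHz ≤ fs/2 = 25.9 MHz, appears at 20 MHz.
112.5 MHz and 146.5 MHz both map to 8.9 MHz.

112.5 MHz, 146.5 MHz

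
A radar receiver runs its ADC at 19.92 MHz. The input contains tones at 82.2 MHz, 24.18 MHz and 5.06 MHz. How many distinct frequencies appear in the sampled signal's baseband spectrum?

fs/2 = 9.96 MHz.
82.2 MHz mod fs = 2.52 MHz.
2.52 MHz ≤ fs/2 = 9.96 MHz, appears at 2.52 MHz.
24.18 MHz mod fs = 4.26 MHz.
4.26 MHz ≤ fs/2 = 9.96 MHz, appears at 4.26 MHz.
5.06 MHz ≤ fs/2 = 9.96 MHz, passes unchanged.
Distinct values: {2.52 MHz, 4.26 MHz, 5.06 MHz} → 3.

3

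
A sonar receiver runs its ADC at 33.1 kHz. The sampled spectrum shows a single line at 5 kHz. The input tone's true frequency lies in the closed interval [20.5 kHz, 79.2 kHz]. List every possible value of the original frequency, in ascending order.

28.1 kHz, 38.1 kHz, 61.2 kHz, 71.2 kHz

Frequencies that alias to 5 kHz are k·fs ± 5 kHz for integer k ≥ 0.
k=0: 5 kHz.
k=1: 28.1 kHz, 38.1 kHz.
k=2: 61.2 kHz, 71.2 kHz.
k=3: 94.3 kHz, 104.3 kHz.
Within [20.5 kHz, 79.2 kHz]: 28.1 kHz, 38.1 kHz, 61.2 kHz, 71.2 kHz.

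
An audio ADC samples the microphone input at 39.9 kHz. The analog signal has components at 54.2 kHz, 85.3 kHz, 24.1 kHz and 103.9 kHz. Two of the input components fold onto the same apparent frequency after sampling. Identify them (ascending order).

24.1 kHz, 103.9 kHz

fs/2 = 19.95 kHz.
54.2 kHz mod fs = 14.3 kHz.
14.3 kHz ≤ fs/2 = 19.95 kHz, appears at 14.3 kHz.
85.3 kHz mod fs = 5.5 kHz.
5.5 kHz ≤ fs/2 = 19.95 kHz, appears at 5.5 kHz.
24.1 kHz > fs/2 = 19.95 kHz, folds to fs − 24.1 kHz = 15.8 kHz.
103.9 kHz mod fs = 24.1 kHz.
24.1 kHz > fs/2 = 19.95 kHz, folds to fs − 24.1 kHz = 15.8 kHz.
24.1 kHz and 103.9 kHz both map to 15.8 kHz.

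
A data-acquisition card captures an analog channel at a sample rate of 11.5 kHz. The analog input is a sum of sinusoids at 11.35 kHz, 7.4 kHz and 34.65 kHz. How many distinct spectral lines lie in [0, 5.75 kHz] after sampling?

fs/2 = 5.75 kHz.
11.35 kHz > fs/2 = 5.75 kHz, folds to fs − 11.35 kHz = 0.15 kHz.
7.4 kHz > fs/2 = 5.75 kHz, folds to fs − 7.4 kHz = 4.1 kHz.
34.65 kHz mod fs = 0.15 kHz.
0.15 kHz ≤ fs/2 = 5.75 kHz, appears at 0.15 kHz.
Distinct values: {0.15 kHz, 4.1 kHz} → 2.

2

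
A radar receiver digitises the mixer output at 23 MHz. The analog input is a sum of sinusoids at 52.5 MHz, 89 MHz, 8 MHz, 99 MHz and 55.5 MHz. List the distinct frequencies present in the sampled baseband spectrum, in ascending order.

fs/2 = 11.5 MHz.
52.5 MHz mod fs = 6.5 MHz.
6.5 MHz ≤ fs/2 = 11.5 MHz, appears at 6.5 MHz.
89 MHz mod fs = 20 MHz.
20 MHz > fs/2 = 11.5 MHz, folds to fs − 20 MHz = 3 MHz.
8 MHz ≤ fs/2 = 11.5 MHz, passes unchanged.
99 MHz mod fs = 7 MHz.
7 MHz ≤ fs/2 = 11.5 MHz, appears at 7 MHz.
55.5 MHz mod fs = 9.5 MHz.
9.5 MHz ≤ fs/2 = 11.5 MHz, appears at 9.5 MHz.
Distinct values: {3 MHz, 6.5 MHz, 7 MHz, 8 MHz, 9.5 MHz}.

3 MHz, 6.5 MHz, 7 MHz, 8 MHz, 9.5 MHz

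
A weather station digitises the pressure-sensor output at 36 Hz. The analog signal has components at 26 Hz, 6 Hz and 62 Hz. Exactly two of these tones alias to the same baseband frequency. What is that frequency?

10 Hz

fs/2 = 18 Hz.
26 Hz > fs/2 = 18 Hz, folds to fs − 26 Hz = 10 Hz.
6 Hz ≤ fs/2 = 18 Hz, passes unchanged.
62 Hz mod fs = 26 Hz.
26 Hz > fs/2 = 18 Hz, folds to fs − 26 Hz = 10 Hz.
26 Hz and 62 Hz both map to 10 Hz.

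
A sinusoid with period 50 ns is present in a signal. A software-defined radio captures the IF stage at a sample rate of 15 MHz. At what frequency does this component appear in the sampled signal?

T = 50 ns → f = 1/T = 20 MHz.
20 MHz mod fs = 5 MHz.
5 MHz ≤ fs/2 = 7.5 MHz, appears at 5 MHz.

5 MHz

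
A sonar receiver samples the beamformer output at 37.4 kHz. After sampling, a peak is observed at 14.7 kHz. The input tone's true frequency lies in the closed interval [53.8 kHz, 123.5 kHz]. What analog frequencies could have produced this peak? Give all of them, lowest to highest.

60.1 kHz, 89.5 kHz, 97.5 kHz

Frequencies that alias to 14.7 kHz are k·fs ± 14.7 kHz for integer k ≥ 0.
k=0: 14.7 kHz.
k=1: 22.7 kHz, 52.1 kHz.
k=2: 60.1 kHz, 89.5 kHz.
k=3: 97.5 kHz, 126.9 kHz.
k=4: 134.9 kHz, 164.3 kHz.
Within [53.8 kHz, 123.5 kHz]: 60.1 kHz, 89.5 kHz, 97.5 kHz.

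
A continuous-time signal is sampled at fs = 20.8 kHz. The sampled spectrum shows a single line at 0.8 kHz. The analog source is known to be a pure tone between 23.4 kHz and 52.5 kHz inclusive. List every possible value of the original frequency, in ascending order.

Frequencies that alias to 0.8 kHz are k·fs ± 0.8 kHz for integer k ≥ 0.
k=0: 0.8 kHz.
k=1: 20 kHz, 21.6 kHz.
k=2: 40.8 kHz, 42.4 kHz.
k=3: 61.6 kHz, 63.2 kHz.
Within [23.4 kHz, 52.5 kHz]: 40.8 kHz, 42.4 kHz.

40.8 kHz, 42.4 kHz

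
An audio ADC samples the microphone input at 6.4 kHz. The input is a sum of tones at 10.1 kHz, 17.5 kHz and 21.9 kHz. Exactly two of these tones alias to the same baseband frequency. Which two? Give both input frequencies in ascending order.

10.1 kHz, 21.9 kHz

fs/2 = 3.2 kHz.
10.1 kHz mod fs = 3.7 kHz.
3.7 kHz > fs/2 = 3.2 kHz, folds to fs − 3.7 kHz = 2.7 kHz.
17.5 kHz mod fs = 4.7 kHz.
4.7 kHz > fs/2 = 3.2 kHz, folds to fs − 4.7 kHz = 1.7 kHz.
21.9 kHz mod fs = 2.7 kHz.
2.7 kHz ≤ fs/2 = 3.2 kHz, appears at 2.7 kHz.
10.1 kHz and 21.9 kHz both map to 2.7 kHz.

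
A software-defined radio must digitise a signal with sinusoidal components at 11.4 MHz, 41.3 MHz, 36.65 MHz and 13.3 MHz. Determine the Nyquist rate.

82.6 MHz

Highest-frequency component: 41.3 MHz.
Nyquist rate = 2 × 41.3 MHz = 82.6 MHz.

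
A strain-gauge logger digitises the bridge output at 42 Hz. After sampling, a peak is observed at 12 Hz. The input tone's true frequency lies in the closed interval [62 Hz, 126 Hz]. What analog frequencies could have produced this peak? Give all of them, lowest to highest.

Frequencies that alias to 12 Hz are k·fs ± 12 Hz for integer k ≥ 0.
k=0: 12 Hz.
k=1: 30 Hz, 54 Hz.
k=2: 72 Hz, 96 Hz.
k=3: 114 Hz, 138 Hz.
k=4: 156 Hz, 180 Hz.
Within [62 Hz, 126 Hz]: 72 Hz, 96 Hz, 114 Hz.

72 Hz, 96 Hz, 114 Hz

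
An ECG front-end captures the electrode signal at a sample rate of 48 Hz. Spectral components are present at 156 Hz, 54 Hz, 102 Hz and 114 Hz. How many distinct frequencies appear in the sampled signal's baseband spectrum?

3

fs/2 = 24 Hz.
156 Hz mod fs = 12 Hz.
12 Hz ≤ fs/2 = 24 Hz, appears at 12 Hz.
54 Hz mod fs = 6 Hz.
6 Hz ≤ fs/2 = 24 Hz, appears at 6 Hz.
102 Hz mod fs = 6 Hz.
6 Hz ≤ fs/2 = 24 Hz, appears at 6 Hz.
114 Hz mod fs = 18 Hz.
18 Hz ≤ fs/2 = 24 Hz, appears at 18 Hz.
Distinct values: {6 Hz, 12 Hz, 18 Hz} → 3.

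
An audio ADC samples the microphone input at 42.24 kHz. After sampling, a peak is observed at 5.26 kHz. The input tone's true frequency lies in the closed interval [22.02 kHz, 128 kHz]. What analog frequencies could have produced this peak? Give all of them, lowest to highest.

Frequencies that alias to 5.26 kHz are k·fs ± 5.26 kHz for integer k ≥ 0.
k=0: 5.26 kHz.
k=1: 36.98 kHz, 47.5 kHz.
k=2: 79.22 kHz, 89.74 kHz.
k=3: 121.46 kHz, 131.98 kHz.
k=4: 163.7 kHz, 174.22 kHz.
Within [22.02 kHz, 128 kHz]: 36.98 kHz, 47.5 kHz, 79.22 kHz, 89.74 kHz, 121.46 kHz.

36.98 kHz, 47.5 kHz, 79.22 kHz, 89.74 kHz, 121.46 kHz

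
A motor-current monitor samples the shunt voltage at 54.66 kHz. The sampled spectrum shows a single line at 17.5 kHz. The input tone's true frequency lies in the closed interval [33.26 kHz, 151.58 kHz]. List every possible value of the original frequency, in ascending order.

37.16 kHz, 72.16 kHz, 91.82 kHz, 126.82 kHz, 146.48 kHz

Frequencies that alias to 17.5 kHz are k·fs ± 17.5 kHz for integer k ≥ 0.
k=0: 17.5 kHz.
k=1: 37.16 kHz, 72.16 kHz.
k=2: 91.82 kHz, 126.82 kHz.
k=3: 146.48 kHz, 181.48 kHz.
k=4: 201.14 kHz, 236.14 kHz.
Within [33.26 kHz, 151.58 kHz]: 37.16 kHz, 72.16 kHz, 91.82 kHz, 126.82 kHz, 146.48 kHz.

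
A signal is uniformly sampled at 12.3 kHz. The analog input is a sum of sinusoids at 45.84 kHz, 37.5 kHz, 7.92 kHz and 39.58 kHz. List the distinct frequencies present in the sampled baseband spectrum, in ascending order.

0.6 kHz, 2.68 kHz, 3.36 kHz, 4.38 kHz

fs/2 = 6.15 kHz.
45.84 kHz mod fs = 8.94 kHz.
8.94 kHz > fs/2 = 6.15 kHz, folds to fs − 8.94 kHz = 3.36 kHz.
37.5 kHz mod fs = 0.6 kHz.
0.6 kHz ≤ fs/2 = 6.15 kHz, appears at 0.6 kHz.
7.92 kHz > fs/2 = 6.15 kHz, folds to fs − 7.92 kHz = 4.38 kHz.
39.58 kHz mod fs = 2.68 kHz.
2.68 kHz ≤ fs/2 = 6.15 kHz, appears at 2.68 kHz.
Distinct values: {0.6 kHz, 2.68 kHz, 3.36 kHz, 4.38 kHz}.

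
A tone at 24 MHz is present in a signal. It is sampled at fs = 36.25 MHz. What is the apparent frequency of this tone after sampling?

24 MHz > fs/2 = 18.125 MHz, folds to fs − 24 MHz = 12.25 MHz.

12.25 MHz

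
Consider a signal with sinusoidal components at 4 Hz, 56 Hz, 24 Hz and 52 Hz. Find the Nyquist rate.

112 Hz

Highest-frequency component: 56 Hz.
Nyquist rate = 2 × 56 Hz = 112 Hz.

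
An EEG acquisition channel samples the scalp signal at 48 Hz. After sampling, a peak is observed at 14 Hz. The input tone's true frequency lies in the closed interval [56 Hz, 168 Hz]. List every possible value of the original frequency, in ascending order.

62 Hz, 82 Hz, 110 Hz, 130 Hz, 158 Hz

Frequencies that alias to 14 Hz are k·fs ± 14 Hz for integer k ≥ 0.
k=0: 14 Hz.
k=1: 34 Hz, 62 Hz.
k=2: 82 Hz, 110 Hz.
k=3: 130 Hz, 158 Hz.
k=4: 178 Hz, 206 Hz.
Within [56 Hz, 168 Hz]: 62 Hz, 82 Hz, 110 Hz, 130 Hz, 158 Hz.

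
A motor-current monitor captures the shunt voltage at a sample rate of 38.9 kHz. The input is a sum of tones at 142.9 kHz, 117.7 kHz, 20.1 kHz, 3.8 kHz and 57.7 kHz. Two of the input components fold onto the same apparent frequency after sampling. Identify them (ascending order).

fs/2 = 19.45 kHz.
142.9 kHz mod fs = 26.2 kHz.
26.2 kHz > fs/2 = 19.45 kHz, folds to fs − 26.2 kHz = 12.7 kHz.
117.7 kHz mod fs = 1 kHz.
1 kHz ≤ fs/2 = 19.45 kHz, appears at 1 kHz.
20.1 kHz > fs/2 = 19.45 kHz, folds to fs − 20.1 kHz = 18.8 kHz.
3.8 kHz ≤ fs/2 = 19.45 kHz, passes unchanged.
57.7 kHz mod fs = 18.8 kHz.
18.8 kHz ≤ fs/2 = 19.45 kHz, appears at 18.8 kHz.
20.1 kHz and 57.7 kHz both map to 18.8 kHz.

20.1 kHz, 57.7 kHz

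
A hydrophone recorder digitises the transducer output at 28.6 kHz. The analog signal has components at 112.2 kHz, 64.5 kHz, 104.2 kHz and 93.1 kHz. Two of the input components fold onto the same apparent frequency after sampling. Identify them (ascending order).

64.5 kHz, 93.1 kHz

fs/2 = 14.3 kHz.
112.2 kHz mod fs = 26.4 kHz.
26.4 kHz > fs/2 = 14.3 kHz, folds to fs − 26.4 kHz = 2.2 kHz.
64.5 kHz mod fs = 7.3 kHz.
7.3 kHz ≤ fs/2 = 14.3 kHz, appears at 7.3 kHz.
104.2 kHz mod fs = 18.4 kHz.
18.4 kHz > fs/2 = 14.3 kHz, folds to fs − 18.4 kHz = 10.2 kHz.
93.1 kHz mod fs = 7.3 kHz.
7.3 kHz ≤ fs/2 = 14.3 kHz, appears at 7.3 kHz.
64.5 kHz and 93.1 kHz both map to 7.3 kHz.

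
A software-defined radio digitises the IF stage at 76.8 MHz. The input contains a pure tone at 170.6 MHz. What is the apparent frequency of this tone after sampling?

17 MHz

170.6 MHz mod fs = 17 MHz.
17 MHz ≤ fs/2 = 38.4 MHz, appears at 17 MHz.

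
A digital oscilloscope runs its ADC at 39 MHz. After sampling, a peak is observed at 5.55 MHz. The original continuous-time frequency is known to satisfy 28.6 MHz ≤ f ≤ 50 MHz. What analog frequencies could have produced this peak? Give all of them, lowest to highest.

Frequencies that alias to 5.55 MHz are k·fs ± 5.55 MHz for integer k ≥ 0.
k=0: 5.55 MHz.
k=1: 33.45 MHz, 44.55 MHz.
k=2: 72.45 MHz, 83.55 MHz.
Within [28.6 MHz, 50 MHz]: 33.45 MHz, 44.55 MHz.

33.45 MHz, 44.55 MHz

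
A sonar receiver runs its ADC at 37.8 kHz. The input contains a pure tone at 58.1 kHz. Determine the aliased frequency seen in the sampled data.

58.1 kHz mod fs = 20.3 kHz.
20.3 kHz > fs/2 = 18.9 kHz, folds to fs − 20.3 kHz = 17.5 kHz.

17.5 kHz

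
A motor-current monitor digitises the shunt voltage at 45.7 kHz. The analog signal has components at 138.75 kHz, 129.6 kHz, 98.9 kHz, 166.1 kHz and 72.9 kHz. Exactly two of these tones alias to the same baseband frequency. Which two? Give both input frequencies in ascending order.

98.9 kHz, 129.6 kHz

fs/2 = 22.85 kHz.
138.75 kHz mod fs = 1.65 kHz.
1.65 kHz ≤ fs/2 = 22.85 kHz, appears at 1.65 kHz.
129.6 kHz mod fs = 38.2 kHz.
38.2 kHz > fs/2 = 22.85 kHz, folds to fs − 38.2 kHz = 7.5 kHz.
98.9 kHz mod fs = 7.5 kHz.
7.5 kHz ≤ fs/2 = 22.85 kHz, appears at 7.5 kHz.
166.1 kHz mod fs = 29 kHz.
29 kHz > fs/2 = 22.85 kHz, folds to fs − 29 kHz = 16.7 kHz.
72.9 kHz mod fs = 27.2 kHz.
27.2 kHz > fs/2 = 22.85 kHz, folds to fs − 27.2 kHz = 18.5 kHz.
98.9 kHz and 129.6 kHz both map to 7.5 kHz.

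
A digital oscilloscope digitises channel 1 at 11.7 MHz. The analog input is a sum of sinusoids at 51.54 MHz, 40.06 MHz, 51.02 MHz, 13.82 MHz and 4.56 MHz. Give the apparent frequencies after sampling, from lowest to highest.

2.12 MHz, 4.22 MHz, 4.56 MHz, 4.74 MHz, 4.96 MHz

fs/2 = 5.85 MHz.
51.54 MHz mod fs = 4.74 MHz.
4.74 MHz ≤ fs/2 = 5.85 MHz, appears at 4.74 MHz.
40.06 MHz mod fs = 4.96 MHz.
4.96 MHz ≤ fs/2 = 5.85 MHz, appears at 4.96 MHz.
51.02 MHz mod fs = 4.22 MHz.
4.22 MHz ≤ fs/2 = 5.85 MHz, appears at 4.22 MHz.
13.82 MHz mod fs = 2.12 MHz.
2.12 MHz ≤ fs/2 = 5.85 MHz, appears at 2.12 MHz.
4.56 MHz ≤ fs/2 = 5.85 MHz, passes unchanged.
Distinct values: {2.12 MHz, 4.22 MHz, 4.56 MHz, 4.74 MHz, 4.96 MHz}.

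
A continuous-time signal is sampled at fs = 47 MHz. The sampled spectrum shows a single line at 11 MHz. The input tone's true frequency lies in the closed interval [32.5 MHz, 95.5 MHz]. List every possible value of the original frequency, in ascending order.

Frequencies that alias to 11 MHz are k·fs ± 11 MHz for integer k ≥ 0.
k=0: 11 MHz.
k=1: 36 MHz, 58 MHz.
k=2: 83 MHz, 105 MHz.
k=3: 130 MHz, 152 MHz.
Within [32.5 MHz, 95.5 MHz]: 36 MHz, 58 MHz, 83 MHz.

36 MHz, 58 MHz, 83 MHz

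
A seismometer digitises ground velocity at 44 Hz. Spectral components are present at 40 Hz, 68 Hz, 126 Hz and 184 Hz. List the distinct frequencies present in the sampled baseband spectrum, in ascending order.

4 Hz, 6 Hz, 8 Hz, 20 Hz

fs/2 = 22 Hz.
40 Hz > fs/2 = 22 Hz, folds to fs − 40 Hz = 4 Hz.
68 Hz mod fs = 24 Hz.
24 Hz > fs/2 = 22 Hz, folds to fs − 24 Hz = 20 Hz.
126 Hz mod fs = 38 Hz.
38 Hz > fs/2 = 22 Hz, folds to fs − 38 Hz = 6 Hz.
184 Hz mod fs = 8 Hz.
8 Hz ≤ fs/2 = 22 Hz, appears at 8 Hz.
Distinct values: {4 Hz, 6 Hz, 8 Hz, 20 Hz}.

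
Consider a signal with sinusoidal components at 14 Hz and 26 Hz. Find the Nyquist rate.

Highest-frequency component: 26 Hz.
Nyquist rate = 2 × 26 Hz = 52 Hz.

52 Hz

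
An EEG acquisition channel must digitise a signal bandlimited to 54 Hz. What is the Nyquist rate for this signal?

Nyquist rate = 2 × 54 Hz = 108 Hz.

108 Hz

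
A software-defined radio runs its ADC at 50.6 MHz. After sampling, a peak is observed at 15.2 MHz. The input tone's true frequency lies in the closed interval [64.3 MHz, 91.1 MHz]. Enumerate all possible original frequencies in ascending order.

Frequencies that alias to 15.2 MHz are k·fs ± 15.2 MHz for integer k ≥ 0.
k=0: 15.2 MHz.
k=1: 35.4 MHz, 65.8 MHz.
k=2: 86 MHz, 116.4 MHz.
k=3: 136.6 MHz, 167 MHz.
Within [64.3 MHz, 91.1 MHz]: 65.8 MHz, 86 MHz.

65.8 MHz, 86 MHz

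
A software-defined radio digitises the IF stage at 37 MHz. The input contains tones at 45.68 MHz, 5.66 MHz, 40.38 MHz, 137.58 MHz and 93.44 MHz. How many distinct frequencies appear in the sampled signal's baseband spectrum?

5

fs/2 = 18.5 MHz.
45.68 MHz mod fs = 8.68 MHz.
8.68 MHz ≤ fs/2 = 18.5 MHz, appears at 8.68 MHz.
5.66 MHz ≤ fs/2 = 18.5 MHz, passes unchanged.
40.38 MHz mod fs = 3.38 MHz.
3.38 MHz ≤ fs/2 = 18.5 MHz, appears at 3.38 MHz.
137.58 MHz mod fs = 26.58 MHz.
26.58 MHz > fs/2 = 18.5 MHz, folds to fs − 26.58 MHz = 10.42 MHz.
93.44 MHz mod fs = 19.44 MHz.
19.44 MHz > fs/2 = 18.5 MHz, folds to fs − 19.44 MHz = 17.56 MHz.
Distinct values: {3.38 MHz, 5.66 MHz, 8.68 MHz, 10.42 MHz, 17.56 MHz} → 5.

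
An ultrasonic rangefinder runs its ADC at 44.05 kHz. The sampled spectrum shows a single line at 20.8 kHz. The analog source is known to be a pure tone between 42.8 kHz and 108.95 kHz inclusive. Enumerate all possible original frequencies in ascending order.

64.85 kHz, 67.3 kHz, 108.9 kHz

Frequencies that alias to 20.8 kHz are k·fs ± 20.8 kHz for integer k ≥ 0.
k=0: 20.8 kHz.
k=1: 23.25 kHz, 64.85 kHz.
k=2: 67.3 kHz, 108.9 kHz.
k=3: 111.35 kHz, 152.95 kHz.
Within [42.8 kHz, 108.95 kHz]: 64.85 kHz, 67.3 kHz, 108.9 kHz.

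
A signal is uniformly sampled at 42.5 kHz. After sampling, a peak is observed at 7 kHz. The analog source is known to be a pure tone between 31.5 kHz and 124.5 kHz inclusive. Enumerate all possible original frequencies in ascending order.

Frequencies that alias to 7 kHz are k·fs ± 7 kHz for integer k ≥ 0.
k=0: 7 kHz.
k=1: 35.5 kHz, 49.5 kHz.
k=2: 78 kHz, 92 kHz.
k=3: 120.5 kHz, 134.5 kHz.
k=4: 163 kHz, 177 kHz.
Within [31.5 kHz, 124.5 kHz]: 35.5 kHz, 49.5 kHz, 78 kHz, 92 kHz, 120.5 kHz.

35.5 kHz, 49.5 kHz, 78 kHz, 92 kHz, 120.5 kHz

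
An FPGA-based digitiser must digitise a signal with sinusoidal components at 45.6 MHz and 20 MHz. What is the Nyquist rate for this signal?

91.2 MHz

Highest-frequency component: 45.6 MHz.
Nyquist rate = 2 × 45.6 MHz = 91.2 MHz.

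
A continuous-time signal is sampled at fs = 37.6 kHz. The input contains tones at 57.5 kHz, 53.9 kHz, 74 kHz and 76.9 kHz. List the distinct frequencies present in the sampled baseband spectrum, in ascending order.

fs/2 = 18.8 kHz.
57.5 kHz mod fs = 19.9 kHz.
19.9 kHz > fs/2 = 18.8 kHz, folds to fs − 19.9 kHz = 17.7 kHz.
53.9 kHz mod fs = 16.3 kHz.
16.3 kHz ≤ fs/2 = 18.8 kHz, appears at 16.3 kHz.
74 kHz mod fs = 36.4 kHz.
36.4 kHz > fs/2 = 18.8 kHz, folds to fs − 36.4 kHz = 1.2 kHz.
76.9 kHz mod fs = 1.7 kHz.
1.7 kHz ≤ fs/2 = 18.8 kHz, appears at 1.7 kHz.
Distinct values: {1.2 kHz, 1.7 kHz, 16.3 kHz, 17.7 kHz}.

1.2 kHz, 1.7 kHz, 16.3 kHz, 17.7 kHz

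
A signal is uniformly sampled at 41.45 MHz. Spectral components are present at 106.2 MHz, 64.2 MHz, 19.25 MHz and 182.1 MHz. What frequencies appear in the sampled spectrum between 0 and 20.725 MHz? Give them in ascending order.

16.3 MHz, 18.15 MHz, 18.7 MHz, 19.25 MHz

fs/2 = 20.725 MHz.
106.2 MHz mod fs = 23.3 MHz.
23.3 MHz > fs/2 = 20.725 MHz, folds to fs − 23.3 MHz = 18.15 MHz.
64.2 MHz mod fs = 22.75 MHz.
22.75 MHz > fs/2 = 20.725 MHz, folds to fs − 22.75 MHz = 18.7 MHz.
19.25 MHz ≤ fs/2 = 20.725 MHz, passes unchanged.
182.1 MHz mod fs = 16.3 MHz.
16.3 MHz ≤ fs/2 = 20.725 MHz, appears at 16.3 MHz.
Distinct values: {16.3 MHz, 18.15 MHz, 18.7 MHz, 19.25 MHz}.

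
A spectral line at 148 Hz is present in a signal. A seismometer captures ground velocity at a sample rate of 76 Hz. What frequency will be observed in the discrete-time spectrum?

4 Hz

148 Hz mod fs = 72 Hz.
72 Hz > fs/2 = 38 Hz, folds to fs − 72 Hz = 4 Hz.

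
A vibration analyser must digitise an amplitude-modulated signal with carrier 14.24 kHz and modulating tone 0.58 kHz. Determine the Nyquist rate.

29.64 kHz

AM sidebands sit at fc ± fm = 13.66 kHz and 14.82 kHz.
Highest-frequency component: 14.82 kHz.
Nyquist rate = 2 × 14.82 kHz = 29.64 kHz.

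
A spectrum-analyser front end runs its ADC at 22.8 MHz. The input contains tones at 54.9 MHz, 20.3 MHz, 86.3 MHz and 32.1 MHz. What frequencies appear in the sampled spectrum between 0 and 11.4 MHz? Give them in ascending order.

2.5 MHz, 4.9 MHz, 9.3 MHz

fs/2 = 11.4 MHz.
54.9 MHz mod fs = 9.3 MHz.
9.3 MHz ≤ fs/2 = 11.4 MHz, appears at 9.3 MHz.
20.3 MHz > fs/2 = 11.4 MHz, folds to fs − 20.3 MHz = 2.5 MHz.
86.3 MHz mod fs = 17.9 MHz.
17.9 MHz > fs/2 = 11.4 MHz, folds to fs − 17.9 MHz = 4.9 MHz.
32.1 MHz mod fs = 9.3 MHz.
9.3 MHz ≤ fs/2 = 11.4 MHz, appears at 9.3 MHz.
Distinct values: {2.5 MHz, 4.9 MHz, 9.3 MHz}.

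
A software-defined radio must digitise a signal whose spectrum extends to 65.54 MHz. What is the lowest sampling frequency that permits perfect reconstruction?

Nyquist rate = 2 × 65.54 MHz = 131.08 MHz.

131.08 MHz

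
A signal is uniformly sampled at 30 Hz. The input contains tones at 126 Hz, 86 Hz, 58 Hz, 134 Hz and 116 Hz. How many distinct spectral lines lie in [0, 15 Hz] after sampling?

fs/2 = 15 Hz.
126 Hz mod fs = 6 Hz.
6 Hz ≤ fs/2 = 15 Hz, appears at 6 Hz.
86 Hz mod fs = 26 Hz.
26 Hz > fs/2 = 15 Hz, folds to fs − 26 Hz = 4 Hz.
58 Hz mod fs = 28 Hz.
28 Hz > fs/2 = 15 Hz, folds to fs − 28 Hz = 2 Hz.
134 Hz mod fs = 14 Hz.
14 Hz ≤ fs/2 = 15 Hz, appears at 14 Hz.
116 Hz mod fs = 26 Hz.
26 Hz > fs/2 = 15 Hz, folds to fs − 26 Hz = 4 Hz.
Distinct values: {2 Hz, 4 Hz, 6 Hz, 14 Hz} → 4.

4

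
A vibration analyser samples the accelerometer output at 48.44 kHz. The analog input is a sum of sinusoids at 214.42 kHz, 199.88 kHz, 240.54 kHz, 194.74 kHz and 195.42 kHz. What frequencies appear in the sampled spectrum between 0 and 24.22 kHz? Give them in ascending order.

0.98 kHz, 1.66 kHz, 6.12 kHz, 20.66 kHz

fs/2 = 24.22 kHz.
214.42 kHz mod fs = 20.66 kHz.
20.66 kHz ≤ fs/2 = 24.22 kHz, appears at 20.66 kHz.
199.88 kHz mod fs = 6.12 kHz.
6.12 kHz ≤ fs/2 = 24.22 kHz, appears at 6.12 kHz.
240.54 kHz mod fs = 46.78 kHz.
46.78 kHz > fs/2 = 24.22 kHz, folds to fs − 46.78 kHz = 1.66 kHz.
194.74 kHz mod fs = 0.98 kHz.
0.98 kHz ≤ fs/2 = 24.22 kHz, appears at 0.98 kHz.
195.42 kHz mod fs = 1.66 kHz.
1.66 kHz ≤ fs/2 = 24.22 kHz, appears at 1.66 kHz.
Distinct values: {0.98 kHz, 1.66 kHz, 6.12 kHz, 20.66 kHz}.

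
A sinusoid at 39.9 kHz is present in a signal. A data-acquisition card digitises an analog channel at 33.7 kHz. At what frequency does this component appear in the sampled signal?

6.2 kHz

39.9 kHz mod fs = 6.2 kHz.
6.2 kHz ≤ fs/2 = 16.85 kHz, appears at 6.2 kHz.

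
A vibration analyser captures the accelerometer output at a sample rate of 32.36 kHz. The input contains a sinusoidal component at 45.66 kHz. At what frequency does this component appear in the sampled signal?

13.3 kHz

45.66 kHz mod fs = 13.3 kHz.
13.3 kHz ≤ fs/2 = 16.18 kHz, appears at 13.3 kHz.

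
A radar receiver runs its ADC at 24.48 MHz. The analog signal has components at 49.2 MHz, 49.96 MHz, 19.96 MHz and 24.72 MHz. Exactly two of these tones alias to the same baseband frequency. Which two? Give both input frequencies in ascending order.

24.72 MHz, 49.2 MHz

fs/2 = 12.24 MHz.
49.2 MHz mod fs = 0.24 MHz.
0.24 MHz ≤ fs/2 = 12.24 MHz, appears at 0.24 MHz.
49.96 MHz mod fs = 1 MHz.
1 MHz ≤ fs/2 = 12.24 MHz, appears at 1 MHz.
19.96 MHz > fs/2 = 12.24 MHz, folds to fs − 19.96 MHz = 4.52 MHz.
24.72 MHz mod fs = 0.24 MHz.
0.24 MHz ≤ fs/2 = 12.24 MHz, appears at 0.24 MHz.
24.72 MHz and 49.2 MHz both map to 0.24 MHz.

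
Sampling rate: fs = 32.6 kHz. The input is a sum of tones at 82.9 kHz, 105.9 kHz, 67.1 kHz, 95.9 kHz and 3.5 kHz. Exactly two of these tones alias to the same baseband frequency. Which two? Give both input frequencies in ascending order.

67.1 kHz, 95.9 kHz

fs/2 = 16.3 kHz.
82.9 kHz mod fs = 17.7 kHz.
17.7 kHz > fs/2 = 16.3 kHz, folds to fs − 17.7 kHz = 14.9 kHz.
105.9 kHz mod fs = 8.1 kHz.
8.1 kHz ≤ fs/2 = 16.3 kHz, appears at 8.1 kHz.
67.1 kHz mod fs = 1.9 kHz.
1.9 kHz ≤ fs/2 = 16.3 kHz, appears at 1.9 kHz.
95.9 kHz mod fs = 30.7 kHz.
30.7 kHz > fs/2 = 16.3 kHz, folds to fs − 30.7 kHz = 1.9 kHz.
3.5 kHz ≤ fs/2 = 16.3 kHz, passes unchanged.
67.1 kHz and 95.9 kHz both map to 1.9 kHz.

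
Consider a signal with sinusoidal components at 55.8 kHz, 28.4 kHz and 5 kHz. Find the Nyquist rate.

111.6 kHz

Highest-frequency component: 55.8 kHz.
Nyquist rate = 2 × 55.8 kHz = 111.6 kHz.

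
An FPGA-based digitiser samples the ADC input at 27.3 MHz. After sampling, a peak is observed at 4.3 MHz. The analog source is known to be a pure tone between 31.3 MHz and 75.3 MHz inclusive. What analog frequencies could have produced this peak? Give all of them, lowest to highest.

Frequencies that alias to 4.3 MHz are k·fs ± 4.3 MHz for integer k ≥ 0.
k=0: 4.3 MHz.
k=1: 23 MHz, 31.6 MHz.
k=2: 50.3 MHz, 58.9 MHz.
k=3: 77.6 MHz, 86.2 MHz.
Within [31.3 MHz, 75.3 MHz]: 31.6 MHz, 50.3 MHz, 58.9 MHz.

31.6 MHz, 50.3 MHz, 58.9 MHz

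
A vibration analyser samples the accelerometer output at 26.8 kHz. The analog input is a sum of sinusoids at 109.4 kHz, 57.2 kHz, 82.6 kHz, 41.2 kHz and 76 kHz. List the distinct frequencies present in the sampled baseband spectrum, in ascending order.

fs/2 = 13.4 kHz.
109.4 kHz mod fs = 2.2 kHz.
2.2 kHz ≤ fs/2 = 13.4 kHz, appears at 2.2 kHz.
57.2 kHz mod fs = 3.6 kHz.
3.6 kHz ≤ fs/2 = 13.4 kHz, appears at 3.6 kHz.
82.6 kHz mod fs = 2.2 kHz.
2.2 kHz ≤ fs/2 = 13.4 kHz, appears at 2.2 kHz.
41.2 kHz mod fs = 14.4 kHz.
14.4 kHz > fs/2 = 13.4 kHz, folds to fs − 14.4 kHz = 12.4 kHz.
76 kHz mod fs = 22.4 kHz.
22.4 kHz > fs/2 = 13.4 kHz, folds to fs − 22.4 kHz = 4.4 kHz.
Distinct values: {2.2 kHz, 3.6 kHz, 4.4 kHz, 12.4 kHz}.

2.2 kHz, 3.6 kHz, 4.4 kHz, 12.4 kHz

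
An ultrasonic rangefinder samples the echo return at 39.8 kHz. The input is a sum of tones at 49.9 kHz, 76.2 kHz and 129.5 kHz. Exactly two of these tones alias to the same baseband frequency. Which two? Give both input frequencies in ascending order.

49.9 kHz, 129.5 kHz

fs/2 = 19.9 kHz.
49.9 kHz mod fs = 10.1 kHz.
10.1 kHz ≤ fs/2 = 19.9 kHz, appears at 10.1 kHz.
76.2 kHz mod fs = 36.4 kHz.
36.4 kHz > fs/2 = 19.9 kHz, folds to fs − 36.4 kHz = 3.4 kHz.
129.5 kHz mod fs = 10.1 kHz.
10.1 kHz ≤ fs/2 = 19.9 kHz, appears at 10.1 kHz.
49.9 kHz and 129.5 kHz both map to 10.1 kHz.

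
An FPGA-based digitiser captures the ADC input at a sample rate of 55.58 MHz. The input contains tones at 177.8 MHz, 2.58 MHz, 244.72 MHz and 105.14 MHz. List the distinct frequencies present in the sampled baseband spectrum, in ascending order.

2.58 MHz, 6.02 MHz, 11.06 MHz, 22.4 MHz

fs/2 = 27.79 MHz.
177.8 MHz mod fs = 11.06 MHz.
11.06 MHz ≤ fs/2 = 27.79 MHz, appears at 11.06 MHz.
2.58 MHz ≤ fs/2 = 27.79 MHz, passes unchanged.
244.72 MHz mod fs = 22.4 MHz.
22.4 MHz ≤ fs/2 = 27.79 MHz, appears at 22.4 MHz.
105.14 MHz mod fs = 49.56 MHz.
49.56 MHz > fs/2 = 27.79 MHz, folds to fs − 49.56 MHz = 6.02 MHz.
Distinct values: {2.58 MHz, 6.02 MHz, 11.06 MHz, 22.4 MHz}.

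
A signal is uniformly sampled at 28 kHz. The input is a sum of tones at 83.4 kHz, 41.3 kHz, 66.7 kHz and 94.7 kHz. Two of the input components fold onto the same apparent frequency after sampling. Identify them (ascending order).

fs/2 = 14 kHz.
83.4 kHz mod fs = 27.4 kHz.
27.4 kHz > fs/2 = 14 kHz, folds to fs − 27.4 kHz = 0.6 kHz.
41.3 kHz mod fs = 13.3 kHz.
13.3 kHz ≤ fs/2 = 14 kHz, appears at 13.3 kHz.
66.7 kHz mod fs = 10.7 kHz.
10.7 kHz ≤ fs/2 = 14 kHz, appears at 10.7 kHz.
94.7 kHz mod fs = 10.7 kHz.
10.7 kHz ≤ fs/2 = 14 kHz, appears at 10.7 kHz.
66.7 kHz and 94.7 kHz both map to 10.7 kHz.

66.7 kHz, 94.7 kHz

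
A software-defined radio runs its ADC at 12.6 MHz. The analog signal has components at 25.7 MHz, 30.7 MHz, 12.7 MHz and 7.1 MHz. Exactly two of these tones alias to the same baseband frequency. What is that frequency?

5.5 MHz

fs/2 = 6.3 MHz.
25.7 MHz mod fs = 0.5 MHz.
0.5 MHz ≤ fs/2 = 6.3 MHz, appears at 0.5 MHz.
30.7 MHz mod fs = 5.5 MHz.
5.5 MHz ≤ fs/2 = 6.3 MHz, appears at 5.5 MHz.
12.7 MHz mod fs = 0.1 MHz.
0.1 MHz ≤ fs/2 = 6.3 MHz, appears at 0.1 MHz.
7.1 MHz > fs/2 = 6.3 MHz, folds to fs − 7.1 MHz = 5.5 MHz.
7.1 MHz and 30.7 MHz both map to 5.5 MHz.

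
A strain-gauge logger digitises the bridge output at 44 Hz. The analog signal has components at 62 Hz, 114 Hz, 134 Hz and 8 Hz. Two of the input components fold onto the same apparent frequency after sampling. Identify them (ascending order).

62 Hz, 114 Hz

fs/2 = 22 Hz.
62 Hz mod fs = 18 Hz.
18 Hz ≤ fs/2 = 22 Hz, appears at 18 Hz.
114 Hz mod fs = 26 Hz.
26 Hz > fs/2 = 22 Hz, folds to fs − 26 Hz = 18 Hz.
134 Hz mod fs = 2 Hz.
2 Hz ≤ fs/2 = 22 Hz, appears at 2 Hz.
8 Hz ≤ fs/2 = 22 Hz, passes unchanged.
62 Hz and 114 Hz both map to 18 Hz.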